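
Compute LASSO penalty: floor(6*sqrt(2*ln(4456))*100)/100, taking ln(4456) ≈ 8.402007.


ln(4456) ≈ 8.402007.
2*ln(n) ≈ 16.804014.
sqrt(2*ln(n)) ≈ sqrt(16.804014) ≈ 4.09927.
lambda ≈ 6*4.09927 = 24.59562.
floor(lambda*100)/100 = 24.59.

24.59


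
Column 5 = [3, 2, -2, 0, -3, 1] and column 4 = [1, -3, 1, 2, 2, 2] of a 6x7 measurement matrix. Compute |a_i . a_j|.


Inner product: 3*1 + 2*-3 + -2*1 + 0*2 + -3*2 + 1*2
Products: [3, -6, -2, 0, -6, 2]
Sum = -9.
|dot| = 9.

9


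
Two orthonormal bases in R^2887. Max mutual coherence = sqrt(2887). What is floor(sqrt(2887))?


53^2 = 2809 <= 2887 < 2916 = 54^2, so 53 <= sqrt(2887) < 54.
floor(sqrt(2887)) = 53.

53


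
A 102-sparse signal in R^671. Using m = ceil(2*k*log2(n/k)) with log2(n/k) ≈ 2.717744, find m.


log2(n/k) = log2(671/102) ≈ 2.717744.
2*k*log2(n/k) ≈ 2*102*2.717744 = 554.419776.
m = ceil(554.419776) = 555.

555


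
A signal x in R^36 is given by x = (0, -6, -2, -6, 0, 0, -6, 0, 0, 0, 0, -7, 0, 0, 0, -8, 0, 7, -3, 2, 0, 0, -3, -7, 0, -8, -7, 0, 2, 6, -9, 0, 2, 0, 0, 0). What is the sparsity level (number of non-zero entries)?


Non-zero positions: [1, 2, 3, 6, 11, 15, 17, 18, 19, 22, 23, 25, 26, 28, 29, 30, 32].
Sparsity = 17.

17


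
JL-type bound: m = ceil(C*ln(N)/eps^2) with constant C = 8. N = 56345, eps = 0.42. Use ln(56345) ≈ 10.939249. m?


ln(56345) ≈ 10.939249.
eps^2 = 0.42^2 = 0.1764.
C*ln(N)/eps^2 ≈ 8*10.939249/0.1764 ≈ 496.1111.
m = ceil(496.1111) = 497.

497


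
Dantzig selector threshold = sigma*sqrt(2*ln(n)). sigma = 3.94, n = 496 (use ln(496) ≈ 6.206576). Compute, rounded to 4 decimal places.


ln(496) ≈ 6.206576.
2*ln(n) ≈ 12.413152.
sqrt(2*ln(n)) ≈ sqrt(12.413152) ≈ 3.52323.
threshold ≈ 3.94*3.52323 = 13.8815262 ≈ 13.8815.

13.8815


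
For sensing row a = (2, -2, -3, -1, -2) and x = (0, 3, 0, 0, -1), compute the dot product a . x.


Non-zero terms: ['-2*3', '-2*-1']
Products: [-6, 2]
y = sum = -4.

-4


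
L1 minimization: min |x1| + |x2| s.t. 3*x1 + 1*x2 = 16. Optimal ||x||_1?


Axis intercepts:
  x1 = 16/3, x2 = 0: L1 = 16/3
  x1 = 0, x2 = 16: L1 = 16
x* = (16/3, 0)
||x*||_1 = 16/3.

16/3


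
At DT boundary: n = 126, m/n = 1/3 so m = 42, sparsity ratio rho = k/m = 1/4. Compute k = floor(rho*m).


m = 1/3*126 = 42.
rho = 1/4.
rho*m = 1/4*42 = 10.5.
k = floor(10.5) = 10.

10


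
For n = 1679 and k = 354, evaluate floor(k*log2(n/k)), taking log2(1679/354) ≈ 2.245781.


log2(n/k) = log2(1679/354) ≈ 2.245781.
k*log2(n/k) ≈ 354*2.245781 = 795.006474.
floor(795.006474) = 795.

795


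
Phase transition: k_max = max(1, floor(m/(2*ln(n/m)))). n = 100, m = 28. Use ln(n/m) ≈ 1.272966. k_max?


n/m = 100/28 = 25/7.
ln(n/m) ≈ 1.272966.
2*ln(n/m) ≈ 2.545932.
m/(2*ln(n/m)) ≈ 28/2.545932 ≈ 10.9979.
floor = 10.
k_max = max(1, 10) = 10.

10


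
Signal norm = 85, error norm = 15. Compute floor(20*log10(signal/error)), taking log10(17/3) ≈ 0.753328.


||x||/||e|| = 85/15 = 17/3.
log10(17/3) ≈ 0.753328.
20*log10(||x||/||e||) ≈ 20*0.753328 = 15.06656.
floor(15.06656) = 15.

15


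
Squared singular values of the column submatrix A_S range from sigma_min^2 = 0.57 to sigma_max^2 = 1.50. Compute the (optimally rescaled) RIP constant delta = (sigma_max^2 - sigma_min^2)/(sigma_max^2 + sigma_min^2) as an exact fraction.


lambda_max - lambda_min = 1.50 - 0.57 = 0.93.
lambda_max + lambda_min = 1.50 + 0.57 = 2.07.
delta = 0.93/2.07 = 93/207 = 31/69.

31/69


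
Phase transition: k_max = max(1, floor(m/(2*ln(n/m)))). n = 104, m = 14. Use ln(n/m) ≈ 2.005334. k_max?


n/m = 104/14 = 52/7.
ln(n/m) ≈ 2.005334.
2*ln(n/m) ≈ 4.010668.
m/(2*ln(n/m)) ≈ 14/4.010668 ≈ 3.4907.
floor = 3.
k_max = max(1, 3) = 3.

3


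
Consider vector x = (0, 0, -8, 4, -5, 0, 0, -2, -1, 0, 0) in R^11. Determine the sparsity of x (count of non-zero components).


Non-zero positions: [2, 3, 4, 7, 8].
Sparsity = 5.

5


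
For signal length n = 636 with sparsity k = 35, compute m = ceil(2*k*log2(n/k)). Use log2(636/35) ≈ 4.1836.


log2(n/k) = log2(636/35) ≈ 4.1836.
2*k*log2(n/k) ≈ 2*35*4.1836 = 292.852.
m = ceil(292.852) = 293.

293


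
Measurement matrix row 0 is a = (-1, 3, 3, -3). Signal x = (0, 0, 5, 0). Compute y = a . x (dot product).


Non-zero terms: ['3*5']
Products: [15]
y = sum = 15.

15


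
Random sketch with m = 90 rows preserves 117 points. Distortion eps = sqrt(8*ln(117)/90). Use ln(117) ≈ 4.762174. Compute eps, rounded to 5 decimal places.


ln(117) ≈ 4.762174.
8*ln(N)/m ≈ 8*4.762174/90 ≈ 0.42330436.
eps = sqrt(0.42330436) ≈ 0.6506184 ≈ 0.65062.

0.65062


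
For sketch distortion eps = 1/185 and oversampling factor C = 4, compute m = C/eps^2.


1/eps = 185.
(1/eps)^2 = 34225.
m = 4*34225 = 136900.

136900


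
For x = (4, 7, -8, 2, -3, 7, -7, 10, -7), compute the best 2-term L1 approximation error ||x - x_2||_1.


Sorted |x_i| descending: [10, 8, 7, 7, 7, 7, 4, 3, 2]
Keep top 2: [10, 8]
Tail entries: [7, 7, 7, 7, 4, 3, 2]
L1 error = sum of tail = 37.

37


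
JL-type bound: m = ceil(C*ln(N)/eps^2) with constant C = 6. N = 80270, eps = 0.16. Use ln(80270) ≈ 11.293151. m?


ln(80270) ≈ 11.293151.
eps^2 = 0.16^2 = 0.0256.
C*ln(N)/eps^2 ≈ 6*11.293151/0.0256 ≈ 2646.8323.
m = ceil(2646.8323) = 2647.

2647


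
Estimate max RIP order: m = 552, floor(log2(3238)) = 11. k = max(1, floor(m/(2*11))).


floor(log2(3238)) = 11.
2*11 = 22.
m/(2*floor(log2(n))) = 552/22 ≈ 25.0909.
floor = 25.
k = max(1, 25) = 25.

25


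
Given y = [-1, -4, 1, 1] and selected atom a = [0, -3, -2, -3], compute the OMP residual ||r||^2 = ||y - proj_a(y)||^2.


a^T a = 22.
a^T y = 7.
coeff = 7/22 = 7/22.
||r||^2 = 369/22.

369/22


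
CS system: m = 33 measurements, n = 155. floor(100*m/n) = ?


100*m/n = 100*33/155 ≈ 21.2903.
floor = 21.

21


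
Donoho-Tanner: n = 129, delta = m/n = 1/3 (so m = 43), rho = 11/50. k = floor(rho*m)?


m = 1/3*129 = 43.
rho = 11/50.
rho*m = 11/50*43 = 9.46.
k = floor(9.46) = 9.

9


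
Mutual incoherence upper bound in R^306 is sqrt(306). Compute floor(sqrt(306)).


17^2 = 289 <= 306 < 324 = 18^2, so 17 <= sqrt(306) < 18.
floor(sqrt(306)) = 17.

17


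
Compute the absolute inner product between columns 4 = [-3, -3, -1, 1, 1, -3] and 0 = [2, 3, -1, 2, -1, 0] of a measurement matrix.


Inner product: -3*2 + -3*3 + -1*-1 + 1*2 + 1*-1 + -3*0
Products: [-6, -9, 1, 2, -1, 0]
Sum = -13.
|dot| = 13.

13


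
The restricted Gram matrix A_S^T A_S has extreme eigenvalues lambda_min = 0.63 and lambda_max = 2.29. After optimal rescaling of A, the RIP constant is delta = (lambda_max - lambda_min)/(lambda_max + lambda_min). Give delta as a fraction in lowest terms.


lambda_max - lambda_min = 2.29 - 0.63 = 1.66.
lambda_max + lambda_min = 2.29 + 0.63 = 2.92.
delta = 1.66/2.92 = 166/292 = 83/146.

83/146


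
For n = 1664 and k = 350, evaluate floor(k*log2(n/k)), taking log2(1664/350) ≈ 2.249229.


log2(n/k) = log2(1664/350) ≈ 2.249229.
k*log2(n/k) ≈ 350*2.249229 = 787.23015.
floor(787.23015) = 787.

787


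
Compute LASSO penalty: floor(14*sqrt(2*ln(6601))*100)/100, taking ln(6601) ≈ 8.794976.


ln(6601) ≈ 8.794976.
2*ln(n) ≈ 17.589952.
sqrt(2*ln(n)) ≈ sqrt(17.589952) ≈ 4.194038.
lambda ≈ 14*4.194038 = 58.716532.
floor(lambda*100)/100 = 58.71.

58.71


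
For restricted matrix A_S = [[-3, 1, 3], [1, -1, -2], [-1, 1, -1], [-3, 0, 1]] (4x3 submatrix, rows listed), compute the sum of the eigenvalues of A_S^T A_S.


Sum of eigenvalues of A_S^T A_S = trace(A_S^T A_S) = sum of squared column norms of A_S.
A_S^T A_S diagonal: [20, 3, 15].
trace = 20 + 3 + 15 = 38.

38


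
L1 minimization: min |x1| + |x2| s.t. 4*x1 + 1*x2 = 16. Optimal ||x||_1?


Axis intercepts:
  x1 = 4, x2 = 0: L1 = 4
  x1 = 0, x2 = 16: L1 = 16
x* = (4, 0)
||x*||_1 = 4.

4


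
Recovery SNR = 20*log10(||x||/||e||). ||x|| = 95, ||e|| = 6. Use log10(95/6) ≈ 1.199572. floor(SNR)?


||x||/||e|| = 95/6.
log10(95/6) ≈ 1.199572.
20*log10(||x||/||e||) ≈ 20*1.199572 = 23.99144.
floor(23.99144) = 23.

23


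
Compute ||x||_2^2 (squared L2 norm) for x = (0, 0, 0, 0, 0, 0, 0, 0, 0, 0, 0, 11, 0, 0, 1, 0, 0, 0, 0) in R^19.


Non-zero entries: [(11, 11), (14, 1)]
Squares: [121, 1]
||x||_2^2 = sum = 122.

122


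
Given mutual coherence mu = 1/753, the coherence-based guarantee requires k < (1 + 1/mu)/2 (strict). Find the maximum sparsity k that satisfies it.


1/mu = 753.
1 + 1/mu = 754.
(1 + 1/mu)/2 = 377 is an integer and the inequality is strict, so k_max = 377 - 1 = 376.

376


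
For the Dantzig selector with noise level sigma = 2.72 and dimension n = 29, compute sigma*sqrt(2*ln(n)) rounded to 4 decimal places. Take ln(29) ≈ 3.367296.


ln(29) ≈ 3.367296.
2*ln(n) ≈ 6.734592.
sqrt(2*ln(n)) ≈ sqrt(6.734592) ≈ 2.595109.
threshold ≈ 2.72*2.595109 = 7.05869648 ≈ 7.0587.

7.0587


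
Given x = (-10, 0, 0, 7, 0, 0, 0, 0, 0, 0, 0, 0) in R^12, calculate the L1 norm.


Non-zero entries: [(0, -10), (3, 7)]
Absolute values: [10, 7]
||x||_1 = sum = 17.

17


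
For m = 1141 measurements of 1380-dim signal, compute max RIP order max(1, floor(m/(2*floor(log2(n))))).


floor(log2(1380)) = 10.
2*10 = 20.
m/(2*floor(log2(n))) = 1141/20 ≈ 57.05.
floor = 57.
k = max(1, 57) = 57.

57


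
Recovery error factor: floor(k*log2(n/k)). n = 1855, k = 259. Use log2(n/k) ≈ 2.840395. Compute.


log2(n/k) = log2(1855/259) ≈ 2.840395.
k*log2(n/k) ≈ 259*2.840395 = 735.662305.
floor(735.662305) = 735.

735


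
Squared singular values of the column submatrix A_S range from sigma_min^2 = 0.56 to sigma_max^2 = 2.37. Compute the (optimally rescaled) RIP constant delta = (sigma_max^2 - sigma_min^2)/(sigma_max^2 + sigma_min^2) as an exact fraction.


lambda_max - lambda_min = 2.37 - 0.56 = 1.81.
lambda_max + lambda_min = 2.37 + 0.56 = 2.93.
delta = 1.81/2.93 = 181/293.

181/293


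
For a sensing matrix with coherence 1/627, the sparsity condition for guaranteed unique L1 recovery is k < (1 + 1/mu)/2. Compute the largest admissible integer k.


1/mu = 627.
1 + 1/mu = 628.
(1 + 1/mu)/2 = 314 is an integer and the inequality is strict, so k_max = 314 - 1 = 313.

313


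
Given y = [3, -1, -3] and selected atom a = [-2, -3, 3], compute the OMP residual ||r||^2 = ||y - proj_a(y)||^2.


a^T a = 22.
a^T y = -12.
coeff = -12/22 = -6/11.
||r||^2 = 137/11.

137/11


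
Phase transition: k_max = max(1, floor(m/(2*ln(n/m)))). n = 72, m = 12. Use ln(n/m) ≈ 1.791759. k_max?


n/m = 72/12 = 6.
ln(n/m) ≈ 1.791759.
2*ln(n/m) ≈ 3.583518.
m/(2*ln(n/m)) ≈ 12/3.583518 ≈ 3.3487.
floor = 3.
k_max = max(1, 3) = 3.

3


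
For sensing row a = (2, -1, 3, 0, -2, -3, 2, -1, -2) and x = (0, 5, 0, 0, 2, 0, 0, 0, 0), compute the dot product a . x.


Non-zero terms: ['-1*5', '-2*2']
Products: [-5, -4]
y = sum = -9.

-9


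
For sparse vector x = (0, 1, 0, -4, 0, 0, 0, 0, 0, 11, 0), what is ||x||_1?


Non-zero entries: [(1, 1), (3, -4), (9, 11)]
Absolute values: [1, 4, 11]
||x||_1 = sum = 16.

16


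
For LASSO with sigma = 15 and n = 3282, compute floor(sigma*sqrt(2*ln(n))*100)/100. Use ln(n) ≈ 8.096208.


ln(3282) ≈ 8.096208.
2*ln(n) ≈ 16.192416.
sqrt(2*ln(n)) ≈ sqrt(16.192416) ≈ 4.02398.
lambda ≈ 15*4.02398 = 60.3597.
floor(lambda*100)/100 = 60.35.

60.35


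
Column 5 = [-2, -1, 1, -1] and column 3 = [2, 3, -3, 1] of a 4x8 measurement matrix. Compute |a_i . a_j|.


Inner product: -2*2 + -1*3 + 1*-3 + -1*1
Products: [-4, -3, -3, -1]
Sum = -11.
|dot| = 11.

11


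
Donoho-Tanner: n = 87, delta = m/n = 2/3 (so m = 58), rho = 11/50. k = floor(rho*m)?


m = 2/3*87 = 58.
rho = 11/50.
rho*m = 11/50*58 = 12.76.
k = floor(12.76) = 12.

12


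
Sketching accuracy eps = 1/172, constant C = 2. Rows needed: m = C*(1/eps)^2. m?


1/eps = 172.
(1/eps)^2 = 29584.
m = 2*29584 = 59168.

59168


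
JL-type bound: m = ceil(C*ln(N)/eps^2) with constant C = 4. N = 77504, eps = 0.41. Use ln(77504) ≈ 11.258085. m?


ln(77504) ≈ 11.258085.
eps^2 = 0.41^2 = 0.1681.
C*ln(N)/eps^2 ≈ 4*11.258085/0.1681 ≈ 267.8902.
m = ceil(267.8902) = 268.

268


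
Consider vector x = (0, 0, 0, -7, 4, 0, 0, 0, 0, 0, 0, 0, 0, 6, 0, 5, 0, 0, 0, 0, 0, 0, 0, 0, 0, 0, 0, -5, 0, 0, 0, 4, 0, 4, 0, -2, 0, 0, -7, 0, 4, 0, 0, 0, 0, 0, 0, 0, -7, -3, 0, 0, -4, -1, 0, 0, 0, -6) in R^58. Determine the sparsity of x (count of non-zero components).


Non-zero positions: [3, 4, 13, 15, 27, 31, 33, 35, 38, 40, 48, 49, 52, 53, 57].
Sparsity = 15.

15


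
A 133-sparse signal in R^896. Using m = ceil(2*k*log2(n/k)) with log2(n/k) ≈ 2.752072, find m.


log2(n/k) = log2(896/133) ≈ 2.752072.
2*k*log2(n/k) ≈ 2*133*2.752072 = 732.051152.
m = ceil(732.051152) = 733.

733


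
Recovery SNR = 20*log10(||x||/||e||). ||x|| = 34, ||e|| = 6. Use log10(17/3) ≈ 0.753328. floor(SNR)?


||x||/||e|| = 34/6 = 17/3.
log10(17/3) ≈ 0.753328.
20*log10(||x||/||e||) ≈ 20*0.753328 = 15.06656.
floor(15.06656) = 15.

15


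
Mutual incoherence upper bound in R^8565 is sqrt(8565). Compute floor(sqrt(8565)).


92^2 = 8464 <= 8565 < 8649 = 93^2, so 92 <= sqrt(8565) < 93.
floor(sqrt(8565)) = 92.

92


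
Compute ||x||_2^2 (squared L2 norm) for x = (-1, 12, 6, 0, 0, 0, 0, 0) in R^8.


Non-zero entries: [(0, -1), (1, 12), (2, 6)]
Squares: [1, 144, 36]
||x||_2^2 = sum = 181.

181


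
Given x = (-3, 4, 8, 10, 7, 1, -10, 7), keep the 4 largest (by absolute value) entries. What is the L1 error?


Sorted |x_i| descending: [10, 10, 8, 7, 7, 4, 3, 1]
Keep top 4: [10, 10, 8, 7]
Tail entries: [7, 4, 3, 1]
L1 error = sum of tail = 15.

15


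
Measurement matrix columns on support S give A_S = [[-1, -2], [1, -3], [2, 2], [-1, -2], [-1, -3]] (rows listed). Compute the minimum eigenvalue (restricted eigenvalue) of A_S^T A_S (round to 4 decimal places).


A_S^T A_S = [[8, 8], [8, 30]].
trace = 38.
det = 176.
disc = trace^2 - 4*det = 1444 - 4*176 = 740.
sqrt(740) ≈ 27.202941.
lam_min = (38 - sqrt(740))/2 ≈ (38 - 27.202941)/2 = 5.3985295 ≈ 5.3985.

5.3985


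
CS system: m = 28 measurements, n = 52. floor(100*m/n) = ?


100*m/n = 100*28/52 ≈ 53.8462.
floor = 53.

53


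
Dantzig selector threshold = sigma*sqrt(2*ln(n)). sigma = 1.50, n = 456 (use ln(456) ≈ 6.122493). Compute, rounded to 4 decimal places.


ln(456) ≈ 6.122493.
2*ln(n) ≈ 12.244986.
sqrt(2*ln(n)) ≈ sqrt(12.244986) ≈ 3.499284.
threshold ≈ 1.50*3.499284 = 5.248926 ≈ 5.2489.

5.2489


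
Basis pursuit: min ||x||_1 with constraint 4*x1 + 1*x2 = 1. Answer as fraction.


Axis intercepts:
  x1 = 1/4, x2 = 0: L1 = 1/4
  x1 = 0, x2 = 1: L1 = 1
x* = (1/4, 0)
||x*||_1 = 1/4.

1/4


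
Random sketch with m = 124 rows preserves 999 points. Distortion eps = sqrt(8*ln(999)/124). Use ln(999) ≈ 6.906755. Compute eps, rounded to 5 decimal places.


ln(999) ≈ 6.906755.
8*ln(N)/m ≈ 8*6.906755/124 ≈ 0.4455971.
eps = sqrt(0.4455971) ≈ 0.6675306 ≈ 0.66753.

0.66753


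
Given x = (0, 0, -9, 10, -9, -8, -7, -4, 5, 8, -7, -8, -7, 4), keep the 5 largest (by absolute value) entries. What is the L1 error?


Sorted |x_i| descending: [10, 9, 9, 8, 8, 8, 7, 7, 7, 5, 4, 4, 0, 0]
Keep top 5: [10, 9, 9, 8, 8]
Tail entries: [8, 7, 7, 7, 5, 4, 4, 0, 0]
L1 error = sum of tail = 42.

42


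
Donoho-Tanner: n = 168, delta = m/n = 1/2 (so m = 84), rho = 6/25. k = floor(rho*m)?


m = 1/2*168 = 84.
rho = 6/25.
rho*m = 6/25*84 = 20.16.
k = floor(20.16) = 20.

20


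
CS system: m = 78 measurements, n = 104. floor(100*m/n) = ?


100*m/n = 100*78/104 ≈ 75.0.
floor = 75.

75


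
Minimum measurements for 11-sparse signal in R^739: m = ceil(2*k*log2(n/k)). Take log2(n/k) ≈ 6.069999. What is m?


log2(n/k) = log2(739/11) ≈ 6.069999.
2*k*log2(n/k) ≈ 2*11*6.069999 = 133.539978.
m = ceil(133.539978) = 134.

134


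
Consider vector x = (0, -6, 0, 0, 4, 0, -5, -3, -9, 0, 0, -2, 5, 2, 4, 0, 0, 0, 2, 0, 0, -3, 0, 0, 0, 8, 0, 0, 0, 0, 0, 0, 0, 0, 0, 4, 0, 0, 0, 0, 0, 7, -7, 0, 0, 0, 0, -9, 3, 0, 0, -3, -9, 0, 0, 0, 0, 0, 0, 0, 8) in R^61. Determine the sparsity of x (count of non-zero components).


Non-zero positions: [1, 4, 6, 7, 8, 11, 12, 13, 14, 18, 21, 25, 35, 41, 42, 47, 48, 51, 52, 60].
Sparsity = 20.

20


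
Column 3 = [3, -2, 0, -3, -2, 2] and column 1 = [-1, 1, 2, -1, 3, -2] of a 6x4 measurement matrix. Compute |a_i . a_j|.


Inner product: 3*-1 + -2*1 + 0*2 + -3*-1 + -2*3 + 2*-2
Products: [-3, -2, 0, 3, -6, -4]
Sum = -12.
|dot| = 12.

12


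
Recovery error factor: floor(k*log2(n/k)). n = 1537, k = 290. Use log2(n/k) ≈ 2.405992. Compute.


log2(n/k) = log2(1537/290) ≈ 2.405992.
k*log2(n/k) ≈ 290*2.405992 = 697.73768.
floor(697.73768) = 697.

697


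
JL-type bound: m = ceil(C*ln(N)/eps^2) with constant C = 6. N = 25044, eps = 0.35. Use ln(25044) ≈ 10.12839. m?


ln(25044) ≈ 10.12839.
eps^2 = 0.35^2 = 0.1225.
C*ln(N)/eps^2 ≈ 6*10.12839/0.1225 ≈ 496.0844.
m = ceil(496.0844) = 497.

497


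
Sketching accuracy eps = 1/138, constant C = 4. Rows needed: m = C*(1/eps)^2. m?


1/eps = 138.
(1/eps)^2 = 19044.
m = 4*19044 = 76176.

76176


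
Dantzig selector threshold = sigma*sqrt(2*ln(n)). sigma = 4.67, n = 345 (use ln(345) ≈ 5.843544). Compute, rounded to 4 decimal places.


ln(345) ≈ 5.843544.
2*ln(n) ≈ 11.687088.
sqrt(2*ln(n)) ≈ sqrt(11.687088) ≈ 3.418638.
threshold ≈ 4.67*3.418638 = 15.96503946 ≈ 15.9650.

15.9650


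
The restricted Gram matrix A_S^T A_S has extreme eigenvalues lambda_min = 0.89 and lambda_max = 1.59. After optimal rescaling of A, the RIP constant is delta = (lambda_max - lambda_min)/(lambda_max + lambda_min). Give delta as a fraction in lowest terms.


lambda_max - lambda_min = 1.59 - 0.89 = 0.70.
lambda_max + lambda_min = 1.59 + 0.89 = 2.48.
delta = 0.70/2.48 = 70/248 = 35/124.

35/124


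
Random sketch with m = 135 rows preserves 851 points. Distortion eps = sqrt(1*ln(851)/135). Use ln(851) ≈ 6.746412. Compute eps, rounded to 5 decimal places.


ln(851) ≈ 6.746412.
1*ln(N)/m ≈ 1*6.746412/135 ≈ 0.04997342.
eps = sqrt(0.04997342) ≈ 0.2235474 ≈ 0.22355.

0.22355


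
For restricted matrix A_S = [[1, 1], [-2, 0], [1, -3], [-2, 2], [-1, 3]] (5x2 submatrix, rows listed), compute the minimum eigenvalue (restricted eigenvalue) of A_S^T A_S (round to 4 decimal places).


A_S^T A_S = [[11, -9], [-9, 23]].
trace = 34.
det = 172.
disc = trace^2 - 4*det = 1156 - 4*172 = 468.
sqrt(468) ≈ 21.633308.
lam_min = (34 - sqrt(468))/2 ≈ (34 - 21.633308)/2 = 6.183346 ≈ 6.1833.

6.1833


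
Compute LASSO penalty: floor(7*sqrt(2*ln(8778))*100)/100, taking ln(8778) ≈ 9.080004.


ln(8778) ≈ 9.080004.
2*ln(n) ≈ 18.160008.
sqrt(2*ln(n)) ≈ sqrt(18.160008) ≈ 4.261456.
lambda ≈ 7*4.261456 = 29.830192.
floor(lambda*100)/100 = 29.83.

29.83


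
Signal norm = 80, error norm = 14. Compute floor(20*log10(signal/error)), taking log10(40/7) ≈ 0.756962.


||x||/||e|| = 80/14 = 40/7.
log10(40/7) ≈ 0.756962.
20*log10(||x||/||e||) ≈ 20*0.756962 = 15.13924.
floor(15.13924) = 15.

15


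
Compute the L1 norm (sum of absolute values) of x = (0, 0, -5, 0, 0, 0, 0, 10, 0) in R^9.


Non-zero entries: [(2, -5), (7, 10)]
Absolute values: [5, 10]
||x||_1 = sum = 15.

15


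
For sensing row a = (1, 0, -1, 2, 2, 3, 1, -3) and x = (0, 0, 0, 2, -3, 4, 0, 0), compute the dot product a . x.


Non-zero terms: ['2*2', '2*-3', '3*4']
Products: [4, -6, 12]
y = sum = 10.

10


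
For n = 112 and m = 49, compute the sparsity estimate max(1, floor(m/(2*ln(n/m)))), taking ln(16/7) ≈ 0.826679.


n/m = 112/49 = 16/7.
ln(n/m) ≈ 0.826679.
2*ln(n/m) ≈ 1.653358.
m/(2*ln(n/m)) ≈ 49/1.653358 ≈ 29.6367.
floor = 29.
k_max = max(1, 29) = 29.

29


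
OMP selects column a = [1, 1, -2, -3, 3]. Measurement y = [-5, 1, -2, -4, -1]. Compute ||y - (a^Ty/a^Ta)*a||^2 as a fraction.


a^T a = 24.
a^T y = 9.
coeff = 9/24 = 3/8.
||r||^2 = 349/8.

349/8


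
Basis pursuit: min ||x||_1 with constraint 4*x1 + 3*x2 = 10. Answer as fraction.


Axis intercepts:
  x1 = 5/2, x2 = 0: L1 = 5/2
  x1 = 0, x2 = 10/3: L1 = 10/3
x* = (5/2, 0)
||x*||_1 = 5/2.

5/2


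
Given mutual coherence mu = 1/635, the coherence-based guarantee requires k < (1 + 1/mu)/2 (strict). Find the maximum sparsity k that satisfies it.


1/mu = 635.
1 + 1/mu = 636.
(1 + 1/mu)/2 = 318 is an integer and the inequality is strict, so k_max = 318 - 1 = 317.

317


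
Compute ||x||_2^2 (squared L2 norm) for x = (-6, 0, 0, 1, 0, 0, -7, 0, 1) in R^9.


Non-zero entries: [(0, -6), (3, 1), (6, -7), (8, 1)]
Squares: [36, 1, 49, 1]
||x||_2^2 = sum = 87.

87


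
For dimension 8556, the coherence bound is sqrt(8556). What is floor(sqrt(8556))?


92^2 = 8464 <= 8556 < 8649 = 93^2, so 92 <= sqrt(8556) < 93.
floor(sqrt(8556)) = 92.

92


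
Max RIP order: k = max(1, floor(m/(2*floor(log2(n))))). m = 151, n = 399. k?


floor(log2(399)) = 8.
2*8 = 16.
m/(2*floor(log2(n))) = 151/16 ≈ 9.4375.
floor = 9.
k = max(1, 9) = 9.

9


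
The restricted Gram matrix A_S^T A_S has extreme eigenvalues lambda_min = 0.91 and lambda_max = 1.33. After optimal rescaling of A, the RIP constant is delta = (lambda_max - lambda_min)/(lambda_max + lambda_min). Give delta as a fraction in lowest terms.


lambda_max - lambda_min = 1.33 - 0.91 = 0.42.
lambda_max + lambda_min = 1.33 + 0.91 = 2.24.
delta = 0.42/2.24 = 42/224 = 3/16.

3/16


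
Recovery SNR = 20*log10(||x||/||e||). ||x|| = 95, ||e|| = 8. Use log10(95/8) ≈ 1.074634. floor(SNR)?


||x||/||e|| = 95/8.
log10(95/8) ≈ 1.074634.
20*log10(||x||/||e||) ≈ 20*1.074634 = 21.49268.
floor(21.49268) = 21.

21


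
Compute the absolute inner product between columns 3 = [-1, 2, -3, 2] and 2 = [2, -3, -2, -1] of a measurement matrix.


Inner product: -1*2 + 2*-3 + -3*-2 + 2*-1
Products: [-2, -6, 6, -2]
Sum = -4.
|dot| = 4.

4


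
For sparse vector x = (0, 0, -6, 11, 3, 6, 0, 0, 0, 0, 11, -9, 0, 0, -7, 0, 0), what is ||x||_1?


Non-zero entries: [(2, -6), (3, 11), (4, 3), (5, 6), (10, 11), (11, -9), (14, -7)]
Absolute values: [6, 11, 3, 6, 11, 9, 7]
||x||_1 = sum = 53.

53


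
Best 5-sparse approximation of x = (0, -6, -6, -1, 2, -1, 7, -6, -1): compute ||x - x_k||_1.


Sorted |x_i| descending: [7, 6, 6, 6, 2, 1, 1, 1, 0]
Keep top 5: [7, 6, 6, 6, 2]
Tail entries: [1, 1, 1, 0]
L1 error = sum of tail = 3.

3


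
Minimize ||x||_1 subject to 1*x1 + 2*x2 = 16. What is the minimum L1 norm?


Axis intercepts:
  x1 = 16, x2 = 0: L1 = 16
  x1 = 0, x2 = 8: L1 = 8
x* = (0, 8)
||x*||_1 = 8.

8


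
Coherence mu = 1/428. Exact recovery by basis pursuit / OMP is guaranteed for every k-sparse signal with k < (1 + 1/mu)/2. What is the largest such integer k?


1/mu = 428.
1 + 1/mu = 429.
(1 + 1/mu)/2 = 214.5 is not an integer, so k_max = floor(214.5) = 214.

214


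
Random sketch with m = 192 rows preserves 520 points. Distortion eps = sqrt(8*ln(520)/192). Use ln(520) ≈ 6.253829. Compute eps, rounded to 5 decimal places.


ln(520) ≈ 6.253829.
8*ln(N)/m ≈ 8*6.253829/192 ≈ 0.26057621.
eps = sqrt(0.26057621) ≈ 0.5104667 ≈ 0.51047.

0.51047


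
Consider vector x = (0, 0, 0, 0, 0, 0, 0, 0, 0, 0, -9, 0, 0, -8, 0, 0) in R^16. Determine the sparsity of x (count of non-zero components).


Non-zero positions: [10, 13].
Sparsity = 2.

2


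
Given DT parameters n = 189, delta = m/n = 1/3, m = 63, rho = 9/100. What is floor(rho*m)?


m = 1/3*189 = 63.
rho = 9/100.
rho*m = 9/100*63 = 5.67.
k = floor(5.67) = 5.

5


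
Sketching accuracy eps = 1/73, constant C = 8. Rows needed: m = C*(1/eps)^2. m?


1/eps = 73.
(1/eps)^2 = 5329.
m = 8*5329 = 42632.

42632


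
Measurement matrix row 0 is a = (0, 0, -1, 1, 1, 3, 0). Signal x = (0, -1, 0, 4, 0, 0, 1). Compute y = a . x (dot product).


Non-zero terms: ['0*-1', '1*4', '0*1']
Products: [0, 4, 0]
y = sum = 4.

4


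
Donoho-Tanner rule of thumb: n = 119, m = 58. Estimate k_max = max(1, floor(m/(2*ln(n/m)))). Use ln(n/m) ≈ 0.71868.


n/m = 119/58.
ln(n/m) ≈ 0.71868.
2*ln(n/m) ≈ 1.43736.
m/(2*ln(n/m)) ≈ 58/1.43736 ≈ 40.3518.
floor = 40.
k_max = max(1, 40) = 40.

40


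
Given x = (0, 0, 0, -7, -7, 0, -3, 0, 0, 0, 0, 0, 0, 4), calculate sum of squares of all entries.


Non-zero entries: [(3, -7), (4, -7), (6, -3), (13, 4)]
Squares: [49, 49, 9, 16]
||x||_2^2 = sum = 123.

123


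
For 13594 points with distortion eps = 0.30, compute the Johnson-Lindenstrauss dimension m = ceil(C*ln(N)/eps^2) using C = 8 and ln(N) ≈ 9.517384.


ln(13594) ≈ 9.517384.
eps^2 = 0.30^2 = 0.09.
C*ln(N)/eps^2 ≈ 8*9.517384/0.09 ≈ 845.9897.
m = ceil(845.9897) = 846.

846


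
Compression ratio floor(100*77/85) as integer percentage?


100*m/n = 100*77/85 ≈ 90.5882.
floor = 90.

90


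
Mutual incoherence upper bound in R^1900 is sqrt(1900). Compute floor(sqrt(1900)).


43^2 = 1849 <= 1900 < 1936 = 44^2, so 43 <= sqrt(1900) < 44.
floor(sqrt(1900)) = 43.

43


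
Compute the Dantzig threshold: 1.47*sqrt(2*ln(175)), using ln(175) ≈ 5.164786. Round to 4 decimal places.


ln(175) ≈ 5.164786.
2*ln(n) ≈ 10.329572.
sqrt(2*ln(n)) ≈ sqrt(10.329572) ≈ 3.213965.
threshold ≈ 1.47*3.213965 = 4.72452855 ≈ 4.7245.

4.7245


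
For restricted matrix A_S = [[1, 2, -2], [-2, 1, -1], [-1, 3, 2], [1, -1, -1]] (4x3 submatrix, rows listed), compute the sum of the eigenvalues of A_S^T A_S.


Sum of eigenvalues of A_S^T A_S = trace(A_S^T A_S) = sum of squared column norms of A_S.
A_S^T A_S diagonal: [7, 15, 10].
trace = 7 + 15 + 10 = 32.

32


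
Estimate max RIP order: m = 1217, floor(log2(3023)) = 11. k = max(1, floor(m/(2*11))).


floor(log2(3023)) = 11.
2*11 = 22.
m/(2*floor(log2(n))) = 1217/22 ≈ 55.3182.
floor = 55.
k = max(1, 55) = 55.

55


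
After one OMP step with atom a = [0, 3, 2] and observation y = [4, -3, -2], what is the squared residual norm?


a^T a = 13.
a^T y = -13.
coeff = -13/13 = -1.
||r||^2 = 16.

16


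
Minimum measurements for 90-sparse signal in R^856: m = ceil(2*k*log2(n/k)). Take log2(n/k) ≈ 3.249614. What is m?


log2(n/k) = log2(856/90) ≈ 3.249614.
2*k*log2(n/k) ≈ 2*90*3.249614 = 584.93052.
m = ceil(584.93052) = 585.

585


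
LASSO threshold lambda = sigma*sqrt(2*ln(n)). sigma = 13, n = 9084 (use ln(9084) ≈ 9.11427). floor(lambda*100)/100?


ln(9084) ≈ 9.11427.
2*ln(n) ≈ 18.22854.
sqrt(2*ln(n)) ≈ sqrt(18.22854) ≈ 4.269489.
lambda ≈ 13*4.269489 = 55.503357.
floor(lambda*100)/100 = 55.50.

55.50


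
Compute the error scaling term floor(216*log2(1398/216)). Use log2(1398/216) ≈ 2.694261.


log2(n/k) = log2(1398/216) ≈ 2.694261.
k*log2(n/k) ≈ 216*2.694261 = 581.960376.
floor(581.960376) = 581.

581


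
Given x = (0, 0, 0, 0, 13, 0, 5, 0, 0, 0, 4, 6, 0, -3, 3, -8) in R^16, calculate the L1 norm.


Non-zero entries: [(4, 13), (6, 5), (10, 4), (11, 6), (13, -3), (14, 3), (15, -8)]
Absolute values: [13, 5, 4, 6, 3, 3, 8]
||x||_1 = sum = 42.

42


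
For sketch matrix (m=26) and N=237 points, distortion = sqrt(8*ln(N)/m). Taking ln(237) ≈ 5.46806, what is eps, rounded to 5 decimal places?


ln(237) ≈ 5.46806.
8*ln(N)/m ≈ 8*5.46806/26 ≈ 1.68248.
eps = sqrt(1.68248) ≈ 1.2971045 ≈ 1.29710.

1.29710


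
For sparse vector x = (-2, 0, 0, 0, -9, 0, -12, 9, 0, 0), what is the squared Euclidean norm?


Non-zero entries: [(0, -2), (4, -9), (6, -12), (7, 9)]
Squares: [4, 81, 144, 81]
||x||_2^2 = sum = 310.

310


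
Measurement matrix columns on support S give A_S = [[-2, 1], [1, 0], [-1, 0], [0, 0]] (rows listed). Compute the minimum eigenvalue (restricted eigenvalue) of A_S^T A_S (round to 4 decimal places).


A_S^T A_S = [[6, -2], [-2, 1]].
trace = 7.
det = 2.
disc = trace^2 - 4*det = 49 - 4*2 = 41.
sqrt(41) ≈ 6.403124.
lam_min = (7 - sqrt(41))/2 ≈ (7 - 6.403124)/2 = 0.298438 ≈ 0.2984.

0.2984


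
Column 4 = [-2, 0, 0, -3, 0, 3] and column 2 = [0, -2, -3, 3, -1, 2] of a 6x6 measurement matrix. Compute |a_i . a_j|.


Inner product: -2*0 + 0*-2 + 0*-3 + -3*3 + 0*-1 + 3*2
Products: [0, 0, 0, -9, 0, 6]
Sum = -3.
|dot| = 3.

3


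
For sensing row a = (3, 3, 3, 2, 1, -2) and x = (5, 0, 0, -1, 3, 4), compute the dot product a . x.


Non-zero terms: ['3*5', '2*-1', '1*3', '-2*4']
Products: [15, -2, 3, -8]
y = sum = 8.

8


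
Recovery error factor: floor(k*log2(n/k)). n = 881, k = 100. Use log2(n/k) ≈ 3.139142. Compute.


log2(n/k) = log2(881/100) ≈ 3.139142.
k*log2(n/k) ≈ 100*3.139142 = 313.9142.
floor(313.9142) = 313.

313


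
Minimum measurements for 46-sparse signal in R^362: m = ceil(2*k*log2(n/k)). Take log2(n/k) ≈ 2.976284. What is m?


log2(n/k) = log2(362/46) ≈ 2.976284.
2*k*log2(n/k) ≈ 2*46*2.976284 = 273.818128.
m = ceil(273.818128) = 274.

274


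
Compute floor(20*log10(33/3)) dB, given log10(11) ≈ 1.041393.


||x||/||e|| = 33/3 = 11.
log10(11) ≈ 1.041393.
20*log10(||x||/||e||) ≈ 20*1.041393 = 20.82786.
floor(20.82786) = 20.

20


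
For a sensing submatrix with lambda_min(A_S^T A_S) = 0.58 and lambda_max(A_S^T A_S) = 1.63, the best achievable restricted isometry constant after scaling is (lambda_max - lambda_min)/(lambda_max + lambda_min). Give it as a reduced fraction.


lambda_max - lambda_min = 1.63 - 0.58 = 1.05.
lambda_max + lambda_min = 1.63 + 0.58 = 2.21.
delta = 1.05/2.21 = 105/221.

105/221


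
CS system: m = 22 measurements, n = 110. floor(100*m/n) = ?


100*m/n = 100*22/110 ≈ 20.0.
floor = 20.

20


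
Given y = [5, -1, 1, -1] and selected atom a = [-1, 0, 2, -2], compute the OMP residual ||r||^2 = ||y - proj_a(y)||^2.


a^T a = 9.
a^T y = -1.
coeff = -1/9 = -1/9.
||r||^2 = 251/9.

251/9


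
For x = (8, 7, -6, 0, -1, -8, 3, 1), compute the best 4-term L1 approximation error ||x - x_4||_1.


Sorted |x_i| descending: [8, 8, 7, 6, 3, 1, 1, 0]
Keep top 4: [8, 8, 7, 6]
Tail entries: [3, 1, 1, 0]
L1 error = sum of tail = 5.

5


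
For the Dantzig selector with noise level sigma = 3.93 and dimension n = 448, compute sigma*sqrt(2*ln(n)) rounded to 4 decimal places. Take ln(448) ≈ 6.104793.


ln(448) ≈ 6.104793.
2*ln(n) ≈ 12.209586.
sqrt(2*ln(n)) ≈ sqrt(12.209586) ≈ 3.494222.
threshold ≈ 3.93*3.494222 = 13.73229246 ≈ 13.7323.

13.7323


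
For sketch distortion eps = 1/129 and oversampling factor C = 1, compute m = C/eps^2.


1/eps = 129.
(1/eps)^2 = 16641.
m = 1*16641 = 16641.

16641


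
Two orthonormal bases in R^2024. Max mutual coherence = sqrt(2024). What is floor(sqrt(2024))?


44^2 = 1936 <= 2024 < 2025 = 45^2, so 44 <= sqrt(2024) < 45.
floor(sqrt(2024)) = 44.

44


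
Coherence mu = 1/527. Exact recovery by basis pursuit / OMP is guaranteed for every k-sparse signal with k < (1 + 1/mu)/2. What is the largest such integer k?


1/mu = 527.
1 + 1/mu = 528.
(1 + 1/mu)/2 = 264 is an integer and the inequality is strict, so k_max = 264 - 1 = 263.

263


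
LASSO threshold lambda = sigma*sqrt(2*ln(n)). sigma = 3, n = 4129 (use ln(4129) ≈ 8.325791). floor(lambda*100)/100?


ln(4129) ≈ 8.325791.
2*ln(n) ≈ 16.651582.
sqrt(2*ln(n)) ≈ sqrt(16.651582) ≈ 4.080635.
lambda ≈ 3*4.080635 = 12.241905.
floor(lambda*100)/100 = 12.24.

12.24


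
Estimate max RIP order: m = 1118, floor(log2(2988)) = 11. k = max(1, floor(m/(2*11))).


floor(log2(2988)) = 11.
2*11 = 22.
m/(2*floor(log2(n))) = 1118/22 ≈ 50.8182.
floor = 50.
k = max(1, 50) = 50.

50


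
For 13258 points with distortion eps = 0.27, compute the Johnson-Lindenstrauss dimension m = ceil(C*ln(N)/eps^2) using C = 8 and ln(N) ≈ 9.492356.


ln(13258) ≈ 9.492356.
eps^2 = 0.27^2 = 0.0729.
C*ln(N)/eps^2 ≈ 8*9.492356/0.0729 ≈ 1041.6852.
m = ceil(1041.6852) = 1042.

1042


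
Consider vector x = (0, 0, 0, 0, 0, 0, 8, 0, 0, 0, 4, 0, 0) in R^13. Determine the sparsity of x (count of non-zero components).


Non-zero positions: [6, 10].
Sparsity = 2.

2


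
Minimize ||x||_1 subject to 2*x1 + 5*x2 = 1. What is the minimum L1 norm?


Axis intercepts:
  x1 = 1/2, x2 = 0: L1 = 1/2
  x1 = 0, x2 = 1/5: L1 = 1/5
x* = (0, 1/5)
||x*||_1 = 1/5.

1/5


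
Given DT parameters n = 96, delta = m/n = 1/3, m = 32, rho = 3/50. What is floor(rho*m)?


m = 1/3*96 = 32.
rho = 3/50.
rho*m = 3/50*32 = 1.92.
k = floor(1.92) = 1.

1


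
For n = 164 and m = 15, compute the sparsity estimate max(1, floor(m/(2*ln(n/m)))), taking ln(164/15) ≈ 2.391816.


n/m = 164/15.
ln(n/m) ≈ 2.391816.
2*ln(n/m) ≈ 4.783632.
m/(2*ln(n/m)) ≈ 15/4.783632 ≈ 3.1357.
floor = 3.
k_max = max(1, 3) = 3.

3


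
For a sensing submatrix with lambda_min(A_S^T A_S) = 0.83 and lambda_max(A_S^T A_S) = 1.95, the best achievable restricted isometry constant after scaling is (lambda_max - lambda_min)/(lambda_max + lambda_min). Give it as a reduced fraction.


lambda_max - lambda_min = 1.95 - 0.83 = 1.12.
lambda_max + lambda_min = 1.95 + 0.83 = 2.78.
delta = 1.12/2.78 = 112/278 = 56/139.

56/139


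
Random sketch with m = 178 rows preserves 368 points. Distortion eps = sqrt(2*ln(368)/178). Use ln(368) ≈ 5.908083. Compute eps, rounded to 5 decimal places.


ln(368) ≈ 5.908083.
2*ln(N)/m ≈ 2*5.908083/178 ≈ 0.06638296.
eps = sqrt(0.06638296) ≈ 0.2576489 ≈ 0.25765.

0.25765


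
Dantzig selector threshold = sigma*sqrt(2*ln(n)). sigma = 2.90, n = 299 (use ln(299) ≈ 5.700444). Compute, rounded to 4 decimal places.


ln(299) ≈ 5.700444.
2*ln(n) ≈ 11.400888.
sqrt(2*ln(n)) ≈ sqrt(11.400888) ≈ 3.37652.
threshold ≈ 2.90*3.37652 = 9.791908 ≈ 9.7919.

9.7919


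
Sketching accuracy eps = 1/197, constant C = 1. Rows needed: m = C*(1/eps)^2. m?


1/eps = 197.
(1/eps)^2 = 38809.
m = 1*38809 = 38809.

38809


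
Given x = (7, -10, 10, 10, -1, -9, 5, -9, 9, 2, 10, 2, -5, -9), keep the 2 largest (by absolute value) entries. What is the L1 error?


Sorted |x_i| descending: [10, 10, 10, 10, 9, 9, 9, 9, 7, 5, 5, 2, 2, 1]
Keep top 2: [10, 10]
Tail entries: [10, 10, 9, 9, 9, 9, 7, 5, 5, 2, 2, 1]
L1 error = sum of tail = 78.

78


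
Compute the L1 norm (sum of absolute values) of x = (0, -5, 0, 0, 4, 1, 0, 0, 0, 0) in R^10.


Non-zero entries: [(1, -5), (4, 4), (5, 1)]
Absolute values: [5, 4, 1]
||x||_1 = sum = 10.

10


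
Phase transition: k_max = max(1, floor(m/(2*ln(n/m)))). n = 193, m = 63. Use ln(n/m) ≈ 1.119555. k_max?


n/m = 193/63.
ln(n/m) ≈ 1.119555.
2*ln(n/m) ≈ 2.23911.
m/(2*ln(n/m)) ≈ 63/2.23911 ≈ 28.1362.
floor = 28.
k_max = max(1, 28) = 28.

28


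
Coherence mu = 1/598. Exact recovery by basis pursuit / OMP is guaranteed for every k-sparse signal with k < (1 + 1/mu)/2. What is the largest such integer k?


1/mu = 598.
1 + 1/mu = 599.
(1 + 1/mu)/2 = 299.5 is not an integer, so k_max = floor(299.5) = 299.

299


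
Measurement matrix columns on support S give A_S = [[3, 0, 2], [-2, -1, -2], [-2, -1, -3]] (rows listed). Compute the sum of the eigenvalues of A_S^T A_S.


Sum of eigenvalues of A_S^T A_S = trace(A_S^T A_S) = sum of squared column norms of A_S.
A_S^T A_S diagonal: [17, 2, 17].
trace = 17 + 2 + 17 = 36.

36


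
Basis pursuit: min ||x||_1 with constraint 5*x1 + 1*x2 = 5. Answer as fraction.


Axis intercepts:
  x1 = 1, x2 = 0: L1 = 1
  x1 = 0, x2 = 5: L1 = 5
x* = (1, 0)
||x*||_1 = 1.

1


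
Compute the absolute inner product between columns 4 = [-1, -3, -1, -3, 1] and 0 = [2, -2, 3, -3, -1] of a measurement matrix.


Inner product: -1*2 + -3*-2 + -1*3 + -3*-3 + 1*-1
Products: [-2, 6, -3, 9, -1]
Sum = 9.
|dot| = 9.

9


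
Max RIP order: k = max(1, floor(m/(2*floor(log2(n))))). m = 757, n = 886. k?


floor(log2(886)) = 9.
2*9 = 18.
m/(2*floor(log2(n))) = 757/18 ≈ 42.0556.
floor = 42.
k = max(1, 42) = 42.

42


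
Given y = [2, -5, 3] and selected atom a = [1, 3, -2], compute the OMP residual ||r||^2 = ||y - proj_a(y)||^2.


a^T a = 14.
a^T y = -19.
coeff = -19/14 = -19/14.
||r||^2 = 171/14.

171/14


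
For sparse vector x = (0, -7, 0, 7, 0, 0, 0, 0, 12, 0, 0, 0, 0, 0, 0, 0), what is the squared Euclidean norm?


Non-zero entries: [(1, -7), (3, 7), (8, 12)]
Squares: [49, 49, 144]
||x||_2^2 = sum = 242.

242


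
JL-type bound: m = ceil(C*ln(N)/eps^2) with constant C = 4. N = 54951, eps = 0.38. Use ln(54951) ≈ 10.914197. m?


ln(54951) ≈ 10.914197.
eps^2 = 0.38^2 = 0.1444.
C*ln(N)/eps^2 ≈ 4*10.914197/0.1444 ≈ 302.3323.
m = ceil(302.3323) = 303.

303


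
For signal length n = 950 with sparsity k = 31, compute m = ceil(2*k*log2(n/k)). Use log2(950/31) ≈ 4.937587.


log2(n/k) = log2(950/31) ≈ 4.937587.
2*k*log2(n/k) ≈ 2*31*4.937587 = 306.130394.
m = ceil(306.130394) = 307.

307


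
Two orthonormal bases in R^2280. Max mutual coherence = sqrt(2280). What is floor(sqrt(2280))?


47^2 = 2209 <= 2280 < 2304 = 48^2, so 47 <= sqrt(2280) < 48.
floor(sqrt(2280)) = 47.

47


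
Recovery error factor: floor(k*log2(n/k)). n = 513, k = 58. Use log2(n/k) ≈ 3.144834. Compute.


log2(n/k) = log2(513/58) ≈ 3.144834.
k*log2(n/k) ≈ 58*3.144834 = 182.400372.
floor(182.400372) = 182.

182


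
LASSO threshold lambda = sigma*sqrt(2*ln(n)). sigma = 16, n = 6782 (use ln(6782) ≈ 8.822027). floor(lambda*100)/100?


ln(6782) ≈ 8.822027.
2*ln(n) ≈ 17.644054.
sqrt(2*ln(n)) ≈ sqrt(17.644054) ≈ 4.200483.
lambda ≈ 16*4.200483 = 67.207728.
floor(lambda*100)/100 = 67.20.

67.20


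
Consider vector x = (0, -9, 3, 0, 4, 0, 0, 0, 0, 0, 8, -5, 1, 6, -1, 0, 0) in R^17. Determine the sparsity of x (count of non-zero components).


Non-zero positions: [1, 2, 4, 10, 11, 12, 13, 14].
Sparsity = 8.

8


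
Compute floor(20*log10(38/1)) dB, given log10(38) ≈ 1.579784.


||x||/||e|| = 38/1 = 38.
log10(38) ≈ 1.579784.
20*log10(||x||/||e||) ≈ 20*1.579784 = 31.59568.
floor(31.59568) = 31.

31


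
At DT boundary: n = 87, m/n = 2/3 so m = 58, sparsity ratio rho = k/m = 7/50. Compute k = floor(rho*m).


m = 2/3*87 = 58.
rho = 7/50.
rho*m = 7/50*58 = 8.12.
k = floor(8.12) = 8.

8


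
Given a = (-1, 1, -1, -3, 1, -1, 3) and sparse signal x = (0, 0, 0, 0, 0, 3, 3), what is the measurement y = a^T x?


Non-zero terms: ['-1*3', '3*3']
Products: [-3, 9]
y = sum = 6.

6


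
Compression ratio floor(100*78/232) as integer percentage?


100*m/n = 100*78/232 ≈ 33.6207.
floor = 33.

33


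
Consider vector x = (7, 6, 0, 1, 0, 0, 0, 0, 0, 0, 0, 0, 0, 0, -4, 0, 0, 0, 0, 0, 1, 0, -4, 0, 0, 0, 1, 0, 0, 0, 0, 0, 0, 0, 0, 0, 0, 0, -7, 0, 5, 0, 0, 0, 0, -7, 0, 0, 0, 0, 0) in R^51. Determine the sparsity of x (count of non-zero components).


Non-zero positions: [0, 1, 3, 14, 20, 22, 26, 38, 40, 45].
Sparsity = 10.

10


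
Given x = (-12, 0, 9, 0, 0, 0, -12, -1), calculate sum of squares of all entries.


Non-zero entries: [(0, -12), (2, 9), (6, -12), (7, -1)]
Squares: [144, 81, 144, 1]
||x||_2^2 = sum = 370.

370


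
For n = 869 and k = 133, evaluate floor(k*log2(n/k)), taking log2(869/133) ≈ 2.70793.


log2(n/k) = log2(869/133) ≈ 2.70793.
k*log2(n/k) ≈ 133*2.70793 = 360.15469.
floor(360.15469) = 360.

360


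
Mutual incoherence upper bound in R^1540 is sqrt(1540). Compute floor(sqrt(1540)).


39^2 = 1521 <= 1540 < 1600 = 40^2, so 39 <= sqrt(1540) < 40.
floor(sqrt(1540)) = 39.

39


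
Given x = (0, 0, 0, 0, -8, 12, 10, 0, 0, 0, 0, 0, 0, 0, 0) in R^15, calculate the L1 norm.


Non-zero entries: [(4, -8), (5, 12), (6, 10)]
Absolute values: [8, 12, 10]
||x||_1 = sum = 30.

30


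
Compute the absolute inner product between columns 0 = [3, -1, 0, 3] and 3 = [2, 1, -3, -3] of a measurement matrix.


Inner product: 3*2 + -1*1 + 0*-3 + 3*-3
Products: [6, -1, 0, -9]
Sum = -4.
|dot| = 4.

4


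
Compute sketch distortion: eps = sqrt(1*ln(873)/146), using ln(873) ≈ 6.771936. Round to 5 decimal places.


ln(873) ≈ 6.771936.
1*ln(N)/m ≈ 1*6.771936/146 ≈ 0.04638312.
eps = sqrt(0.04638312) ≈ 0.2153674 ≈ 0.21537.

0.21537
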